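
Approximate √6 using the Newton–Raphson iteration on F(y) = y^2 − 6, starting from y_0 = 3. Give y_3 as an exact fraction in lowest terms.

4801/1960

F'(y) = 2y.
F(3) = 3, F'(3) = 6, so y_1 = 3 − 3/6 = 5/2.
F(5/2) = 1/4, F'(5/2) = 5, so y_2 = (5/2) − (1/4)/5 = 49/20.
F(49/20) = 1/400, F'(49/20) = 49/10, so y_3 = (49/20) − (1/400)/(49/10) = 4801/1960.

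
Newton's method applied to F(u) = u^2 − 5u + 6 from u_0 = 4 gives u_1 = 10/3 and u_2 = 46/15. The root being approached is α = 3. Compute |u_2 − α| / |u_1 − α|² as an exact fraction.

u_1 − α = 10/3 − 3 = 1/3, so |u_1 − α| = 1/3.
u_2 − α = 46/15 − 3 = 1/15, so |u_2 − α| = 1/15.
|u_1 − α|² = 1/9.
Ratio = (1/15) / (1/9) = 3/5.

3/5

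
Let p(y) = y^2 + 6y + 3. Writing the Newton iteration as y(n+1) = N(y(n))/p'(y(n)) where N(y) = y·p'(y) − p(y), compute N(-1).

p'(y) = 2y + 6.
N(y) = y·p'(y) − p(y) = y·(2y + 6) − (y^2 + 6y + 3) = y^2 − 3.
N(-1) = −2.

−2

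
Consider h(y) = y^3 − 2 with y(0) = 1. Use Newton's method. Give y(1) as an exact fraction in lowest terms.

h'(y) = 3y^2.
h(1) = −1, h'(1) = 3, so y(1) = 1 − (−1)/3 = 4/3.

4/3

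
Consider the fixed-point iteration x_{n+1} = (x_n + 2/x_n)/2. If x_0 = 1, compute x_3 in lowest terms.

577/408

x_1 = (1 + 2/1)/2 = 3/2.
x_2 = (3/2 + 2/(3/2))/2 = 17/12.
x_3 = (17/12 + 2/(17/12))/2 = 577/408.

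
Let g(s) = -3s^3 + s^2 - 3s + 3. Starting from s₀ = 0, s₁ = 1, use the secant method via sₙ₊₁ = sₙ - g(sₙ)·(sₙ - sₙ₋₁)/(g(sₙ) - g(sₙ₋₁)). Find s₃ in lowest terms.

g(0) = 3, g(1) = -2. s₂ = 1 - (-2)·(1 - 0)/((-2) - 3) = 3/5.
g(1) = -2, g(3/5) = 114/125. s₃ = (3/5) - (114/125)·((3/5) - 1)/((114/125) - (-2)) = 66/91.

66/91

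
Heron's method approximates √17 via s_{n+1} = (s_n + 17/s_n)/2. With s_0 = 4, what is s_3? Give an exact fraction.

s_1 = (4 + 17/4)/2 = 33/8.
s_2 = (33/8 + 17/(33/8))/2 = 2177/528.
s_3 = (2177/528 + 17/(2177/528))/2 = 9478657/2298912.

9478657/2298912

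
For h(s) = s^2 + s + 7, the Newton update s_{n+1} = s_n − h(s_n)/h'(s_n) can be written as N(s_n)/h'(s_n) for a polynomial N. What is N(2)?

−3

h'(s) = 2s + 1.
N(s) = s·h'(s) − h(s) = s·(2s + 1) − (s^2 + s + 7) = s^2 − 7.
N(2) = −3.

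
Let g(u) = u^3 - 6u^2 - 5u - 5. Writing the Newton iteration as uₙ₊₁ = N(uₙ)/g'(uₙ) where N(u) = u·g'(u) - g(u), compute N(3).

5

g'(u) = 3u^2 - 12u - 5.
N(u) = u·g'(u) - g(u) = u·(3u^2 - 12u - 5) - (u^3 - 6u^2 - 5u - 5) = 2u^3 - 6u^2 + 5.
N(3) = 5.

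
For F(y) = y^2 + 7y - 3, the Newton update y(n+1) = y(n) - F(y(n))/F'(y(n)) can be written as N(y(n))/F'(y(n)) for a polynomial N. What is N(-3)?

F'(y) = 2y + 7.
N(y) = y·F'(y) - F(y) = y·(2y + 7) - (y^2 + 7y - 3) = y^2 + 3.
N(-3) = 12.

12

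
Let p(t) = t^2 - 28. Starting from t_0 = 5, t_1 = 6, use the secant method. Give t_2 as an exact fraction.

58/11

p(5) = -3, p(6) = 8. t_2 = 6 - 8·(6 - 5)/(8 - (-3)) = 58/11.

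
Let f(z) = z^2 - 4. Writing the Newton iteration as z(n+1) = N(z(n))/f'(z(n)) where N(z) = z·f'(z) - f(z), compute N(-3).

f'(z) = 2z.
N(z) = z·f'(z) - f(z) = z·(2z) - (z^2 - 4) = z^2 + 4.
N(-3) = 13.

13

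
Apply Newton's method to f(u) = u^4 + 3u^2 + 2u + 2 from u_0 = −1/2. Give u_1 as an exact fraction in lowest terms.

f'(u) = 4u^3 + 6u + 2.
f(−1/2) = 29/16, f'(−1/2) = −3/2, so u_1 = (−1/2) − (29/16)/(−3/2) = 17/24.

17/24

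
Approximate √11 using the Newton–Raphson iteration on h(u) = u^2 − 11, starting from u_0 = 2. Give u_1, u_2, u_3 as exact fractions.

u_1 = 15/4, u_2 = 401/120, u_3 = 319201/96240

h'(u) = 2u.
h(2) = −7, h'(2) = 4, so u_1 = 2 − (−7)/4 = 15/4.
h(15/4) = 49/16, h'(15/4) = 15/2, so u_2 = (15/4) − (49/16)/(15/2) = 401/120.
h(401/120) = 2401/14400, h'(401/120) = 401/60, so u_3 = (401/120) − (2401/14400)/(401/60) = 319201/96240.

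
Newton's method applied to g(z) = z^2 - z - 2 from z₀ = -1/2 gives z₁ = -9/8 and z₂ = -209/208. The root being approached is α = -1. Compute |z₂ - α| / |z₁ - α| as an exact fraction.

1/26

z₁ - α = -9/8 - (-1) = -9/8 + 1 = -1/8, so |z₁ - α| = 1/8.
z₂ - α = -209/208 - (-1) = -209/208 + 1 = -1/208, so |z₂ - α| = 1/208.
Ratio = (1/208) / (1/8) = 1/26.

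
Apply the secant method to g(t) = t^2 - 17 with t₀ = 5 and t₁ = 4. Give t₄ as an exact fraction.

g(5) = 8, g(4) = -1. t₂ = 4 - (-1)·(4 - 5)/((-1) - 8) = 37/9.
g(4) = -1, g(37/9) = -8/81. t₃ = (37/9) - (-8/81)·((37/9) - 4)/((-8/81) - (-1)) = 301/73.
g(37/9) = -8/81, g(301/73) = 8/5329. t₄ = (301/73) - (8/5329)·((301/73) - (37/9))/((8/5329) - (-8/81)) = 11153/2705.

11153/2705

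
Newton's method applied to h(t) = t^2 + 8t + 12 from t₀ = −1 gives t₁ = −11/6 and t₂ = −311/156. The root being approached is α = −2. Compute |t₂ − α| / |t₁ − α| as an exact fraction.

t₁ − α = −11/6 − (−2) = −11/6 + 2 = 1/6, so |t₁ − α| = 1/6.
t₂ − α = −311/156 − (−2) = −311/156 + 2 = 1/156, so |t₂ − α| = 1/156.
Ratio = (1/156) / (1/6) = 1/26.

1/26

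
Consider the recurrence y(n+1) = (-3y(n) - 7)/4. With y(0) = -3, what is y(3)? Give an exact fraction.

y(1) = (-3·(-3) - 7)/4 = 1/2.
y(2) = (-3·(1/2) - 7)/4 = -17/8.
y(3) = (-3·(-17/8) - 7)/4 = -5/32.

-5/32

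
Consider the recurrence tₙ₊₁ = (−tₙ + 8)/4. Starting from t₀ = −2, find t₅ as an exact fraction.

t₁ = (−(−2) + 8)/4 = 5/2.
t₂ = (−(5/2) + 8)/4 = 11/8.
t₃ = (−(11/8) + 8)/4 = 53/32.
t₄ = (−(53/32) + 8)/4 = 203/128.
t₅ = (−(203/128) + 8)/4 = 821/512.

821/512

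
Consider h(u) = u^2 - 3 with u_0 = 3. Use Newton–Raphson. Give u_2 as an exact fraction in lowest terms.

7/4

h'(u) = 2u.
h(3) = 6, h'(3) = 6, so u_1 = 3 - 6/6 = 2.
h(2) = 1, h'(2) = 4, so u_2 = 2 - 1/4 = 7/4.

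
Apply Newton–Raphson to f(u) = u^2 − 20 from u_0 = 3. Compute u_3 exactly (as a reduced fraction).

4858801/1086456

f'(u) = 2u.
f(3) = −11, f'(3) = 6, so u_1 = 3 − (−11)/6 = 29/6.
f(29/6) = 121/36, f'(29/6) = 29/3, so u_2 = (29/6) − (121/36)/(29/3) = 1561/348.
f(1561/348) = 14641/121104, f'(1561/348) = 1561/174, so u_3 = (1561/348) − (14641/121104)/(1561/174) = 4858801/1086456.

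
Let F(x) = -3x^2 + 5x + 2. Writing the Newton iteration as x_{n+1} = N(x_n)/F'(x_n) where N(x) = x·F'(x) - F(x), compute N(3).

-29

F'(x) = -6x + 5.
N(x) = x·F'(x) - F(x) = x·(-6x + 5) - (-3x^2 + 5x + 2) = -3x^2 - 2.
N(3) = -29.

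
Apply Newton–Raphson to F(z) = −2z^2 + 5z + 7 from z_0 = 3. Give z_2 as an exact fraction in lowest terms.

F'(z) = −4z + 5.
F(3) = 4, F'(3) = −7, so z_1 = 3 − 4/(−7) = 25/7.
F(25/7) = −32/49, F'(25/7) = −65/7, so z_2 = (25/7) − (−32/49)/(−65/7) = 1593/455.

1593/455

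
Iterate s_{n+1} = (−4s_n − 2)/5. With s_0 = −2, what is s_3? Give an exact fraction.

86/125

s_1 = (−4·(−2) − 2)/5 = 6/5.
s_2 = (−4·(6/5) − 2)/5 = −34/25.
s_3 = (−4·(−34/25) − 2)/5 = 86/125.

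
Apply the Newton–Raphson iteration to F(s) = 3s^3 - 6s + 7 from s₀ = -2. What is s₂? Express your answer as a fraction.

-1583/873

F'(s) = 9s^2 - 6.
F(-2) = -5, F'(-2) = 30, so s₁ = (-2) - (-5)/30 = -11/6.
F(-11/6) = -35/72, F'(-11/6) = 97/4, so s₂ = (-11/6) - (-35/72)/(97/4) = -1583/873.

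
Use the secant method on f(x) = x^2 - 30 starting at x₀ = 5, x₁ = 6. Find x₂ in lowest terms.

f(5) = -5, f(6) = 6. x₂ = 6 - 6·(6 - 5)/(6 - (-5)) = 60/11.

60/11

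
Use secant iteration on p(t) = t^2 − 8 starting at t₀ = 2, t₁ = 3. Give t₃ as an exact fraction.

p(2) = −4, p(3) = 1. t₂ = 3 − 1·(3 − 2)/(1 − (−4)) = 14/5.
p(3) = 1, p(14/5) = −4/25. t₃ = (14/5) − (−4/25)·((14/5) − 3)/((−4/25) − 1) = 82/29.

82/29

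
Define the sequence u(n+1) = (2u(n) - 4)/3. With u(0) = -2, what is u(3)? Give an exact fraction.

-92/27

u(1) = (2·(-2) - 4)/3 = -8/3.
u(2) = (2·(-8/3) - 4)/3 = -28/9.
u(3) = (2·(-28/9) - 4)/3 = -92/27.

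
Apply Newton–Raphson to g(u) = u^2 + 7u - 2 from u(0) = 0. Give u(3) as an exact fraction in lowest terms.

g'(u) = 2u + 7.
g(0) = -2, g'(0) = 7, so u(1) = 0 - (-2)/7 = 2/7.
g(2/7) = 4/49, g'(2/7) = 53/7, so u(2) = (2/7) - (4/49)/(53/7) = 102/371.
g(102/371) = 16/137641, g'(102/371) = 2801/371, so u(3) = (102/371) - (16/137641)/(2801/371) = 285686/1039171.

285686/1039171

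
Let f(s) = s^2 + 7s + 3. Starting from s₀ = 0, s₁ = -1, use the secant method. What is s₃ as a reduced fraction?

-5/11

f(0) = 3, f(-1) = -3. s₂ = (-1) - (-3)·((-1) - 0)/((-3) - 3) = -1/2.
f(-1) = -3, f(-1/2) = -1/4. s₃ = (-1/2) - (-1/4)·((-1/2) - (-1))/((-1/4) - (-3)) = -5/11.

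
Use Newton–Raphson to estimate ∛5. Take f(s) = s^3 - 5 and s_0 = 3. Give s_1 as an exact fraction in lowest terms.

59/27

f'(s) = 3s^2.
f(3) = 22, f'(3) = 27, so s_1 = 3 - 22/27 = 59/27.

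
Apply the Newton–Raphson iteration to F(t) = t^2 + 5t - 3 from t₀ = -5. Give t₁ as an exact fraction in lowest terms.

F'(t) = 2t + 5.
F(-5) = -3, F'(-5) = -5, so t₁ = (-5) - (-3)/(-5) = -28/5.

-28/5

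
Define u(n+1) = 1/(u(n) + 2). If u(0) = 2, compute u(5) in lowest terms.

u(1) = 1/(2 + 2) = 1/4.
u(2) = 1/(1/4 + 2) = 4/9.
u(3) = 1/(4/9 + 2) = 9/22.
u(4) = 1/(9/22 + 2) = 22/53.
u(5) = 1/(22/53 + 2) = 53/128.

53/128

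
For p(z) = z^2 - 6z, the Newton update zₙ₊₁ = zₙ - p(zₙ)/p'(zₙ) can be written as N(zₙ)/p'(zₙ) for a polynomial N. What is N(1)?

p'(z) = 2z - 6.
N(z) = z·p'(z) - p(z) = z·(2z - 6) - (z^2 - 6z) = z^2.
N(1) = 1.

1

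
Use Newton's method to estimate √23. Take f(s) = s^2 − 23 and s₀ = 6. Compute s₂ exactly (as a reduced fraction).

6793/1416

f'(s) = 2s.
f(6) = 13, f'(6) = 12, so s₁ = 6 − 13/12 = 59/12.
f(59/12) = 169/144, f'(59/12) = 59/6, so s₂ = (59/12) − (169/144)/(59/6) = 6793/1416.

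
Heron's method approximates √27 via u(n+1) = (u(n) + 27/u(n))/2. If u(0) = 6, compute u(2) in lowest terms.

u(1) = (6 + 27/6)/2 = 21/4.
u(2) = (21/4 + 27/(21/4))/2 = 291/56.

291/56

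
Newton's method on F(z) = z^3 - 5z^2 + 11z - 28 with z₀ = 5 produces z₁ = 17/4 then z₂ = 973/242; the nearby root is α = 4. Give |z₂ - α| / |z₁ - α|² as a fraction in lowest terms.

z₁ - α = 17/4 - 4 = 1/4, so |z₁ - α| = 1/4.
z₂ - α = 973/242 - 4 = 5/242, so |z₂ - α| = 5/242.
|z₁ - α|² = 1/16.
Ratio = (5/242) / (1/16) = 40/121.

40/121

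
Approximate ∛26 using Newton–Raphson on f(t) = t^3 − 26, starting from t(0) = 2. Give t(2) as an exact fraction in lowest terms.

149/49

f'(t) = 3t^2.
f(2) = −18, f'(2) = 12, so t(1) = 2 − (−18)/12 = 7/2.
f(7/2) = 135/8, f'(7/2) = 147/4, so t(2) = (7/2) − (135/8)/(147/4) = 149/49.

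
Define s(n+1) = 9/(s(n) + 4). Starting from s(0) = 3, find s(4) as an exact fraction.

1899/1177

s(1) = 9/(3 + 4) = 9/7.
s(2) = 9/(9/7 + 4) = 63/37.
s(3) = 9/(63/37 + 4) = 333/211.
s(4) = 9/(333/211 + 4) = 1899/1177.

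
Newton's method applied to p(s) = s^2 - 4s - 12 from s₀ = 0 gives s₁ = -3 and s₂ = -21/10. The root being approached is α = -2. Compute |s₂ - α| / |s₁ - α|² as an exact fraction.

1/10

s₁ - α = -3 - (-2) = -3 + 2 = -1, so |s₁ - α| = 1.
s₂ - α = -21/10 - (-2) = -21/10 + 2 = -1/10, so |s₂ - α| = 1/10.
|s₁ - α|² = 1.
Ratio = (1/10) / 1 = 1/10.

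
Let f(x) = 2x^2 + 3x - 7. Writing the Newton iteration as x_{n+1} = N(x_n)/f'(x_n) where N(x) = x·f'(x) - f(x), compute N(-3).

25

f'(x) = 4x + 3.
N(x) = x·f'(x) - f(x) = x·(4x + 3) - (2x^2 + 3x - 7) = 2x^2 + 7.
N(-3) = 25.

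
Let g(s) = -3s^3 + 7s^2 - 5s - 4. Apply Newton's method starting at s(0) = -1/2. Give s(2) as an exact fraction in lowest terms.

g'(s) = -9s^2 + 14s - 5.
g(-1/2) = 5/8, g'(-1/2) = -57/4, so s(1) = (-1/2) - (5/8)/(-57/4) = -26/57.
g(-26/57) = 150/6859, g'(-26/57) = -14359/1083, so s(2) = (-26/57) - (150/6859)/(-14359/1083) = -371984/818463.

-371984/818463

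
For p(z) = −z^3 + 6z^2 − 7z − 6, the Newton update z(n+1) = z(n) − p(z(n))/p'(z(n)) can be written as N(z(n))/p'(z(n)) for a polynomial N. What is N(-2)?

46

p'(z) = −3z^2 + 12z − 7.
N(z) = z·p'(z) − p(z) = z·(−3z^2 + 12z − 7) − (−z^3 + 6z^2 − 7z − 6) = −2z^3 + 6z^2 + 6.
N(-2) = 46.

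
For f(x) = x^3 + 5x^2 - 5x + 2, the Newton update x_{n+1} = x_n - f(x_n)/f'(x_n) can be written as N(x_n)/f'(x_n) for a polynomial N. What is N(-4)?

f'(x) = 3x^2 + 10x - 5.
N(x) = x·f'(x) - f(x) = x·(3x^2 + 10x - 5) - (x^3 + 5x^2 - 5x + 2) = 2x^3 + 5x^2 - 2.
N(-4) = -50.

-50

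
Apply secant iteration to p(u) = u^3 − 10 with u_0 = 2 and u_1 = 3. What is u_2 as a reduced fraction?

p(2) = −2, p(3) = 17. u_2 = 3 − 17·(3 − 2)/(17 − (−2)) = 40/19.

40/19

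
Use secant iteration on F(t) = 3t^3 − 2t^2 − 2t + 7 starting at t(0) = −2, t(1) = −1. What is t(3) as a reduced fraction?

F(−2) = −21, F(−1) = 4. t(2) = (−1) − 4·((−1) − (−2))/(4 − (−21)) = −29/25.
F(−1) = 4, F(−29/25) = 30408/15625. t(3) = (−29/25) − (30408/15625)·((−29/25) − (−1))/((30408/15625) − 4) = −10523/8023.

−10523/8023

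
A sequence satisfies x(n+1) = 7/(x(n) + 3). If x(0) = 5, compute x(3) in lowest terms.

x(1) = 7/(5 + 3) = 7/8.
x(2) = 7/(7/8 + 3) = 56/31.
x(3) = 7/(56/31 + 3) = 217/149.

217/149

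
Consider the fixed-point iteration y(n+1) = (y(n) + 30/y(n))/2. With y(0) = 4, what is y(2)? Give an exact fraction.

1009/184

y(1) = (4 + 30/4)/2 = 23/4.
y(2) = (23/4 + 30/(23/4))/2 = 1009/184.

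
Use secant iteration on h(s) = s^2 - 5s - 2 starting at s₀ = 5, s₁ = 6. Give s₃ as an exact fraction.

h(5) = -2, h(6) = 4. s₂ = 6 - 4·(6 - 5)/(4 - (-2)) = 16/3.
h(6) = 4, h(16/3) = -2/9. s₃ = (16/3) - (-2/9)·((16/3) - 6)/((-2/9) - 4) = 102/19.

102/19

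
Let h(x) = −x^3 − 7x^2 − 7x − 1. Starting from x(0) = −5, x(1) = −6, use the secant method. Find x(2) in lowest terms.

h(−5) = −16, h(−6) = 5. x(2) = (−6) − 5·((−6) − (−5))/(5 − (−16)) = −121/21.

−121/21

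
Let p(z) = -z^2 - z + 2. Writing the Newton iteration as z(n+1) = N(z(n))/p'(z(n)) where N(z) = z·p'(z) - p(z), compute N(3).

-11

p'(z) = -2z - 1.
N(z) = z·p'(z) - p(z) = z·(-2z - 1) - (-z^2 - z + 2) = -z^2 - 2.
N(3) = -11.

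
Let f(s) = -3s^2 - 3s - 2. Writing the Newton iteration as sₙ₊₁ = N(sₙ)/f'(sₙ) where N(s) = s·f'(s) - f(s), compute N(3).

-25

f'(s) = -6s - 3.
N(s) = s·f'(s) - f(s) = s·(-6s - 3) - (-3s^2 - 3s - 2) = -3s^2 + 2.
N(3) = -25.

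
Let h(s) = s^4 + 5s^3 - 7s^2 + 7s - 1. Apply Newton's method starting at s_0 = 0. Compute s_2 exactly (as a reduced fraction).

h'(s) = 4s^3 + 15s^2 - 14s + 7.
h(0) = -1, h'(0) = 7, so s_1 = 0 - (-1)/7 = 1/7.
h(1/7) = -307/2401, h'(1/7) = 1824/343, so s_2 = (1/7) - (-307/2401)/(1824/343) = 2131/12768.

2131/12768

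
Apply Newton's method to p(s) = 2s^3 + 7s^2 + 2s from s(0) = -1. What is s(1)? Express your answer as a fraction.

-1/2

p'(s) = 6s^2 + 14s + 2.
p(-1) = 3, p'(-1) = -6, so s(1) = (-1) - 3/(-6) = -1/2.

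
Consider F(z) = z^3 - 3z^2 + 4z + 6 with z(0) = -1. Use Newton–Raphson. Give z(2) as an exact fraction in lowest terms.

F'(z) = 3z^2 - 6z + 4.
F(-1) = -2, F'(-1) = 13, so z(1) = (-1) - (-2)/13 = -11/13.
F(-11/13) = -304/2197, F'(-11/13) = 1897/169, so z(2) = (-11/13) - (-304/2197)/(1897/169) = -20563/24661.

-20563/24661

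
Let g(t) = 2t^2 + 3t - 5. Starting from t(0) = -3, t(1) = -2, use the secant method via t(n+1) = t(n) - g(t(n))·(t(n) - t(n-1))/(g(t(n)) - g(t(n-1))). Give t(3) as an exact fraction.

-103/41

g(-3) = 4, g(-2) = -3. t(2) = (-2) - (-3)·((-2) - (-3))/((-3) - 4) = -17/7.
g(-2) = -3, g(-17/7) = -24/49. t(3) = (-17/7) - (-24/49)·((-17/7) - (-2))/((-24/49) - (-3)) = -103/41.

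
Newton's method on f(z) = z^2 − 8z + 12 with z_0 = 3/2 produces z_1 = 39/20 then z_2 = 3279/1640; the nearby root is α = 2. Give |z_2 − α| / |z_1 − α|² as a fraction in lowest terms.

10/41

z_1 − α = 39/20 − 2 = −1/20, so |z_1 − α| = 1/20.
z_2 − α = 3279/1640 − 2 = −1/1640, so |z_2 − α| = 1/1640.
|z_1 − α|² = 1/400.
Ratio = (1/1640) / (1/400) = 10/41.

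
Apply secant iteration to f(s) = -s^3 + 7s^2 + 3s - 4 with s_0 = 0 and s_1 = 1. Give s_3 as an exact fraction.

524/929

f(0) = -4, f(1) = 5. s_2 = 1 - 5·(1 - 0)/(5 - (-4)) = 4/9.
f(1) = 5, f(4/9) = -1000/729. s_3 = (4/9) - (-1000/729)·((4/9) - 1)/((-1000/729) - 5) = 524/929.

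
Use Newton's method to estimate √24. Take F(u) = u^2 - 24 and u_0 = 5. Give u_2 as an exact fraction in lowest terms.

4801/980

F'(u) = 2u.
F(5) = 1, F'(5) = 10, so u_1 = 5 - 1/10 = 49/10.
F(49/10) = 1/100, F'(49/10) = 49/5, so u_2 = (49/10) - (1/100)/(49/5) = 4801/980.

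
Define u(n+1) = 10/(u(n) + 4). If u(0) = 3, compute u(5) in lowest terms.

u(1) = 10/(3 + 4) = 10/7.
u(2) = 10/(10/7 + 4) = 35/19.
u(3) = 10/(35/19 + 4) = 190/111.
u(4) = 10/(190/111 + 4) = 555/317.
u(5) = 10/(555/317 + 4) = 3170/1823.

3170/1823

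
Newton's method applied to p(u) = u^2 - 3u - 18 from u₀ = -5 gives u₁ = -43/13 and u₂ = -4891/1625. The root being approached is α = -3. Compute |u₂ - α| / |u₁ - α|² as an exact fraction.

13/125

u₁ - α = -43/13 - (-3) = -43/13 + 3 = -4/13, so |u₁ - α| = 4/13.
u₂ - α = -4891/1625 - (-3) = -4891/1625 + 3 = -16/1625, so |u₂ - α| = 16/1625.
|u₁ - α|² = 16/169.
Ratio = (16/1625) / (16/169) = 13/125.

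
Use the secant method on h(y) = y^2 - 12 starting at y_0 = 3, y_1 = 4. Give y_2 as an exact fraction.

24/7

h(3) = -3, h(4) = 4. y_2 = 4 - 4·(4 - 3)/(4 - (-3)) = 24/7.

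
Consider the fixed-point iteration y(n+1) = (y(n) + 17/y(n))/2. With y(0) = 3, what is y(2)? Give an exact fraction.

161/39

y(1) = (3 + 17/3)/2 = 13/3.
y(2) = (13/3 + 17/(13/3))/2 = 161/39.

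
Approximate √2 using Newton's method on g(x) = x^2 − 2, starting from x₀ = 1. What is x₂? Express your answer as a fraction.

17/12

g'(x) = 2x.
g(1) = −1, g'(1) = 2, so x₁ = 1 − (−1)/2 = 3/2.
g(3/2) = 1/4, g'(3/2) = 3, so x₂ = (3/2) − (1/4)/3 = 17/12.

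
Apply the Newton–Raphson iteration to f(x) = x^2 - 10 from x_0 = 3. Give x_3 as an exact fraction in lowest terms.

1039681/328776

f'(x) = 2x.
f(3) = -1, f'(3) = 6, so x_1 = 3 - (-1)/6 = 19/6.
f(19/6) = 1/36, f'(19/6) = 19/3, so x_2 = (19/6) - (1/36)/(19/3) = 721/228.
f(721/228) = 1/51984, f'(721/228) = 721/114, so x_3 = (721/228) - (1/51984)/(721/114) = 1039681/328776.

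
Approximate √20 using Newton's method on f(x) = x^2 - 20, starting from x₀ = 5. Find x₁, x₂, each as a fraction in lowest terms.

x₁ = 9/2, x₂ = 161/36

f'(x) = 2x.
f(5) = 5, f'(5) = 10, so x₁ = 5 - 5/10 = 9/2.
f(9/2) = 1/4, f'(9/2) = 9, so x₂ = (9/2) - (1/4)/9 = 161/36.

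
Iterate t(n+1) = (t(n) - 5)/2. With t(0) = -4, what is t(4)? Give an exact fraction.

-79/16

t(1) = ((-4) - 5)/2 = -9/2.
t(2) = ((-9/2) - 5)/2 = -19/4.
t(3) = ((-19/4) - 5)/2 = -39/8.
t(4) = ((-39/8) - 5)/2 = -79/16.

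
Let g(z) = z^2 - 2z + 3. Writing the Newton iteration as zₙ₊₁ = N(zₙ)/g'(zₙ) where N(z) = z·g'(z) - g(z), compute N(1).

-2

g'(z) = 2z - 2.
N(z) = z·g'(z) - g(z) = z·(2z - 2) - (z^2 - 2z + 3) = z^2 - 3.
N(1) = -2.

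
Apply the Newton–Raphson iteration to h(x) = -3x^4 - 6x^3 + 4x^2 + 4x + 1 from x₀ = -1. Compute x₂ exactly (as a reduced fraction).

h'(x) = -12x^3 - 18x^2 + 8x + 4.
h(-1) = 4, h'(-1) = -10, so x₁ = (-1) - 4/(-10) = -3/5.
h(-3/5) = 592/625, h'(-3/5) = -586/125, so x₂ = (-3/5) - (592/625)/(-586/125) = -583/1465.

-583/1465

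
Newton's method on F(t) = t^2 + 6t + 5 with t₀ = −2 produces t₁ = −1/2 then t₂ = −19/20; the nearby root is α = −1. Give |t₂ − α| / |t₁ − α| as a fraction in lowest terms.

1/10

t₁ − α = −1/2 − (−1) = −1/2 + 1 = 1/2, so |t₁ − α| = 1/2.
t₂ − α = −19/20 − (−1) = −19/20 + 1 = 1/20, so |t₂ − α| = 1/20.
Ratio = (1/20) / (1/2) = 1/10.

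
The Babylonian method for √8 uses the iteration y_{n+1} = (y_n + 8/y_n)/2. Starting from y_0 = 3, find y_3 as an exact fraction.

665857/235416

y_1 = (3 + 8/3)/2 = 17/6.
y_2 = (17/6 + 8/(17/6))/2 = 577/204.
y_3 = (577/204 + 8/(577/204))/2 = 665857/235416.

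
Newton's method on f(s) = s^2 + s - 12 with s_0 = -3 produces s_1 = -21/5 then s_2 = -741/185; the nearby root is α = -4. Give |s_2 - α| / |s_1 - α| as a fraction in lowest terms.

s_1 - α = -21/5 - (-4) = -21/5 + 4 = -1/5, so |s_1 - α| = 1/5.
s_2 - α = -741/185 - (-4) = -741/185 + 4 = -1/185, so |s_2 - α| = 1/185.
Ratio = (1/185) / (1/5) = 1/37.

1/37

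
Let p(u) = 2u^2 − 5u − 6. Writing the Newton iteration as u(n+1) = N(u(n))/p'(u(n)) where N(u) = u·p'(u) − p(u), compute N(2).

p'(u) = 4u − 5.
N(u) = u·p'(u) − p(u) = u·(4u − 5) − (2u^2 − 5u − 6) = 2u^2 + 6.
N(2) = 14.

14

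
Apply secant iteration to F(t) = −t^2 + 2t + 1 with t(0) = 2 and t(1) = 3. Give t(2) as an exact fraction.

F(2) = 1, F(3) = −2. t(2) = 3 − (−2)·(3 − 2)/((−2) − 1) = 7/3.

7/3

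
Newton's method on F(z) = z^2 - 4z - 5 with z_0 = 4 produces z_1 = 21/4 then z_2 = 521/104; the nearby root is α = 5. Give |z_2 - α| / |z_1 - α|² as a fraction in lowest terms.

z_1 - α = 21/4 - 5 = 1/4, so |z_1 - α| = 1/4.
z_2 - α = 521/104 - 5 = 1/104, so |z_2 - α| = 1/104.
|z_1 - α|² = 1/16.
Ratio = (1/104) / (1/16) = 2/13.

2/13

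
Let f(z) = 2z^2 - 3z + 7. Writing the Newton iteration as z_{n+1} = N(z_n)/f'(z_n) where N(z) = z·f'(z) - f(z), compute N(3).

11

f'(z) = 4z - 3.
N(z) = z·f'(z) - f(z) = z·(4z - 3) - (2z^2 - 3z + 7) = 2z^2 - 7.
N(3) = 11.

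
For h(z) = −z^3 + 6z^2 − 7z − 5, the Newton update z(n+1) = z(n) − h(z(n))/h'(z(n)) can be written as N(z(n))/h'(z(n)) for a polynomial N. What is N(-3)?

113

h'(z) = −3z^2 + 12z − 7.
N(z) = z·h'(z) − h(z) = z·(−3z^2 + 12z − 7) − (−z^3 + 6z^2 − 7z − 5) = −2z^3 + 6z^2 + 5.
N(-3) = 113.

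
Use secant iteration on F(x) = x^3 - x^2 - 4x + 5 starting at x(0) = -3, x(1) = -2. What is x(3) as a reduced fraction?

-10282/4941

F(-3) = -19, F(-2) = 1. x(2) = (-2) - 1·((-2) - (-3))/(1 - (-19)) = -41/20.
F(-2) = 1, F(-41/20) = 3059/8000. x(3) = (-41/20) - (3059/8000)·((-41/20) - (-2))/((3059/8000) - 1) = -10282/4941.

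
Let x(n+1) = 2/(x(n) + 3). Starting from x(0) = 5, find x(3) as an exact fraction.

26/47

x(1) = 2/(5 + 3) = 1/4.
x(2) = 2/(1/4 + 3) = 8/13.
x(3) = 2/(8/13 + 3) = 26/47.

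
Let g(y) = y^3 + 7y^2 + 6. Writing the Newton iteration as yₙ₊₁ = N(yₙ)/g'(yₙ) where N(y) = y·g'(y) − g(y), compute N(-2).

g'(y) = 3y^2 + 14y.
N(y) = y·g'(y) − g(y) = y·(3y^2 + 14y) − (y^3 + 7y^2 + 6) = 2y^3 + 7y^2 − 6.
N(-2) = 6.

6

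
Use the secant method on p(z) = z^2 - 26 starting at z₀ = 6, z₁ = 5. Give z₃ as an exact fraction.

566/111

p(6) = 10, p(5) = -1. z₂ = 5 - (-1)·(5 - 6)/((-1) - 10) = 56/11.
p(5) = -1, p(56/11) = -10/121. z₃ = (56/11) - (-10/121)·((56/11) - 5)/((-10/121) - (-1)) = 566/111.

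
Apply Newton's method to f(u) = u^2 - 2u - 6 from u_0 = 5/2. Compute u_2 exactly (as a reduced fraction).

f'(u) = 2u - 2.
f(5/2) = -19/4, f'(5/2) = 3, so u_1 = (5/2) - (-19/4)/3 = 49/12.
f(49/12) = 361/144, f'(49/12) = 37/6, so u_2 = (49/12) - (361/144)/(37/6) = 3265/888.

3265/888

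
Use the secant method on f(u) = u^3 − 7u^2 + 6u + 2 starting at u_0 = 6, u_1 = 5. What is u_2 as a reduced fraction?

59/10

f(6) = 2, f(5) = −18. u_2 = 5 − (−18)·(5 − 6)/((−18) − 2) = 59/10.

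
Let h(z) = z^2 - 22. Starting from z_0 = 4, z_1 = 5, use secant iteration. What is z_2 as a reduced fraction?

14/3

h(4) = -6, h(5) = 3. z_2 = 5 - 3·(5 - 4)/(3 - (-6)) = 14/3.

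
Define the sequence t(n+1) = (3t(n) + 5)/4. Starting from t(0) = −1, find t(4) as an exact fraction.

t(1) = (3·(−1) + 5)/4 = 1/2.
t(2) = (3·(1/2) + 5)/4 = 13/8.
t(3) = (3·(13/8) + 5)/4 = 79/32.
t(4) = (3·(79/32) + 5)/4 = 397/128.

397/128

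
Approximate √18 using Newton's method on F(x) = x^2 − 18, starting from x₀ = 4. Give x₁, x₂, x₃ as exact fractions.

x₁ = 17/4, x₂ = 577/136, x₃ = 665857/156944

F'(x) = 2x.
F(4) = −2, F'(4) = 8, so x₁ = 4 − (−2)/8 = 17/4.
F(17/4) = 1/16, F'(17/4) = 17/2, so x₂ = (17/4) − (1/16)/(17/2) = 577/136.
F(577/136) = 1/18496, F'(577/136) = 577/68, so x₃ = (577/136) − (1/18496)/(577/68) = 665857/156944.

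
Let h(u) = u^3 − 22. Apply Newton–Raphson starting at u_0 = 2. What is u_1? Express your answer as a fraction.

19/6

h'(u) = 3u^2.
h(2) = −14, h'(2) = 12, so u_1 = 2 − (−14)/12 = 19/6.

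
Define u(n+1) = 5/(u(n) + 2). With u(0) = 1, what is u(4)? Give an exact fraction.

u(1) = 5/(1 + 2) = 5/3.
u(2) = 5/(5/3 + 2) = 15/11.
u(3) = 5/(15/11 + 2) = 55/37.
u(4) = 5/(55/37 + 2) = 185/129.

185/129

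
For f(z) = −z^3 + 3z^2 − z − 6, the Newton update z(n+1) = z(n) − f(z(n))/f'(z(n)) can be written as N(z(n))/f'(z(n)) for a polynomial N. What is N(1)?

f'(z) = −3z^2 + 6z − 1.
N(z) = z·f'(z) − f(z) = z·(−3z^2 + 6z − 1) − (−z^3 + 3z^2 − z − 6) = −2z^3 + 3z^2 + 6.
N(1) = 7.

7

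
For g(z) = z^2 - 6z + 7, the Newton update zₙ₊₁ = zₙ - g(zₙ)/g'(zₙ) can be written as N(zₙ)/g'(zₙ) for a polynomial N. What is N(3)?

2

g'(z) = 2z - 6.
N(z) = z·g'(z) - g(z) = z·(2z - 6) - (z^2 - 6z + 7) = z^2 - 7.
N(3) = 2.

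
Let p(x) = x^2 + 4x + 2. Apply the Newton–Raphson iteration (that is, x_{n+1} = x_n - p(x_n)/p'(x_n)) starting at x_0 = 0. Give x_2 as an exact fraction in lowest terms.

p'(x) = 2x + 4.
p(0) = 2, p'(0) = 4, so x_1 = 0 - 2/4 = -1/2.
p(-1/2) = 1/4, p'(-1/2) = 3, so x_2 = (-1/2) - (1/4)/3 = -7/12.

-7/12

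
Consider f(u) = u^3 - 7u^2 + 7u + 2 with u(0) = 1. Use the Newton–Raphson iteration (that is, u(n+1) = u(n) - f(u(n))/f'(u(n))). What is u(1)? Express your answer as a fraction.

f'(u) = 3u^2 - 14u + 7.
f(1) = 3, f'(1) = -4, so u(1) = 1 - 3/(-4) = 7/4.

7/4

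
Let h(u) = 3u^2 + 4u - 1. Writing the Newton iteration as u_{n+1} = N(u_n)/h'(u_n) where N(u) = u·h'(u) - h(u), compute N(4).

h'(u) = 6u + 4.
N(u) = u·h'(u) - h(u) = u·(6u + 4) - (3u^2 + 4u - 1) = 3u^2 + 1.
N(4) = 49.

49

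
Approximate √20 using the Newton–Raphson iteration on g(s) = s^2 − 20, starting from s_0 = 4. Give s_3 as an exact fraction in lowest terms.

51841/11592

g'(s) = 2s.
g(4) = −4, g'(4) = 8, so s_1 = 4 − (−4)/8 = 9/2.
g(9/2) = 1/4, g'(9/2) = 9, so s_2 = (9/2) − (1/4)/9 = 161/36.
g(161/36) = 1/1296, g'(161/36) = 161/18, so s_3 = (161/36) − (1/1296)/(161/18) = 51841/11592.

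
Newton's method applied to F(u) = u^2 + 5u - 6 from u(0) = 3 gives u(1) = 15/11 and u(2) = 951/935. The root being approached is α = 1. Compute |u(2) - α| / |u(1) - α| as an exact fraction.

u(1) - α = 15/11 - 1 = 4/11, so |u(1) - α| = 4/11.
u(2) - α = 951/935 - 1 = 16/935, so |u(2) - α| = 16/935.
Ratio = (16/935) / (4/11) = 4/85.

4/85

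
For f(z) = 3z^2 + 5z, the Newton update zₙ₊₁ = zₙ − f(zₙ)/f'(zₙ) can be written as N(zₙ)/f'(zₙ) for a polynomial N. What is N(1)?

3

f'(z) = 6z + 5.
N(z) = z·f'(z) − f(z) = z·(6z + 5) − (3z^2 + 5z) = 3z^2.
N(1) = 3.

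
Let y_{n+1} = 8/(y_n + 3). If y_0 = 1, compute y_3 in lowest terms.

y_1 = 8/(1 + 3) = 2.
y_2 = 8/(2 + 3) = 8/5.
y_3 = 8/(8/5 + 3) = 40/23.

40/23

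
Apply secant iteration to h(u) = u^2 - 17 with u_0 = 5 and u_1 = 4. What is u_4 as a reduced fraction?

11153/2705

h(5) = 8, h(4) = -1. u_2 = 4 - (-1)·(4 - 5)/((-1) - 8) = 37/9.
h(4) = -1, h(37/9) = -8/81. u_3 = (37/9) - (-8/81)·((37/9) - 4)/((-8/81) - (-1)) = 301/73.
h(37/9) = -8/81, h(301/73) = 8/5329. u_4 = (301/73) - (8/5329)·((301/73) - (37/9))/((8/5329) - (-8/81)) = 11153/2705.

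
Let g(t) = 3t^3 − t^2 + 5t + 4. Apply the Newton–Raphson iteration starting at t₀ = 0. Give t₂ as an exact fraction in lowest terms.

g'(t) = 9t^2 − 2t + 5.
g(0) = 4, g'(0) = 5, so t₁ = 0 − 4/5 = −4/5.
g(−4/5) = −272/125, g'(−4/5) = 309/25, so t₂ = (−4/5) − (−272/125)/(309/25) = −964/1545.

−964/1545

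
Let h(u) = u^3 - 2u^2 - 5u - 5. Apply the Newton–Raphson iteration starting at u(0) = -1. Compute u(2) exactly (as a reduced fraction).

h'(u) = 3u^2 - 4u - 5.
h(-1) = -3, h'(-1) = 2, so u(1) = (-1) - (-3)/2 = 1/2.
h(1/2) = -63/8, h'(1/2) = -25/4, so u(2) = (1/2) - (-63/8)/(-25/4) = -19/25.

-19/25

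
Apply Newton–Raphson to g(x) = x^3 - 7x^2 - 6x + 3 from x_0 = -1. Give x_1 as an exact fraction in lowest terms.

-12/11

g'(x) = 3x^2 - 14x - 6.
g(-1) = 1, g'(-1) = 11, so x_1 = (-1) - 1/11 = -12/11.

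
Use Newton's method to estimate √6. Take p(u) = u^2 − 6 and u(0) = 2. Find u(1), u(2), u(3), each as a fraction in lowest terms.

p'(u) = 2u.
p(2) = −2, p'(2) = 4, so u(1) = 2 − (−2)/4 = 5/2.
p(5/2) = 1/4, p'(5/2) = 5, so u(2) = (5/2) − (1/4)/5 = 49/20.
p(49/20) = 1/400, p'(49/20) = 49/10, so u(3) = (49/20) − (1/400)/(49/10) = 4801/1960.

u(1) = 5/2, u(2) = 49/20, u(3) = 4801/1960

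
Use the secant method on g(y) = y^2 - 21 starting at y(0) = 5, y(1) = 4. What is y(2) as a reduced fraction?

g(5) = 4, g(4) = -5. y(2) = 4 - (-5)·(4 - 5)/((-5) - 4) = 41/9.

41/9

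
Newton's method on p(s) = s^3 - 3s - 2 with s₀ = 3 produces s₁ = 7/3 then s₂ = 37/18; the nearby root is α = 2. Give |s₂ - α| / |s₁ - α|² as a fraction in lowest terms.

1/2

s₁ - α = 7/3 - 2 = 1/3, so |s₁ - α| = 1/3.
s₂ - α = 37/18 - 2 = 1/18, so |s₂ - α| = 1/18.
|s₁ - α|² = 1/9.
Ratio = (1/18) / (1/9) = 1/2.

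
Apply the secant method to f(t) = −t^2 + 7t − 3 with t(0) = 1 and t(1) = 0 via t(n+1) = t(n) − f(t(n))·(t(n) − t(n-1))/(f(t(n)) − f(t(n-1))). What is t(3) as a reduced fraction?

6/13

f(1) = 3, f(0) = −3. t(2) = 0 − (−3)·(0 − 1)/((−3) − 3) = 1/2.
f(0) = −3, f(1/2) = 1/4. t(3) = (1/2) − (1/4)·((1/2) − 0)/((1/4) − (−3)) = 6/13.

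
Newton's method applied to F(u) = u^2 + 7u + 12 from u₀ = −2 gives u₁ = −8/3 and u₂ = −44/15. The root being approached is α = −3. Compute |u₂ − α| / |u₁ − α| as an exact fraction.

u₁ − α = −8/3 − (−3) = −8/3 + 3 = 1/3, so |u₁ − α| = 1/3.
u₂ − α = −44/15 − (−3) = −44/15 + 3 = 1/15, so |u₂ − α| = 1/15.
Ratio = (1/15) / (1/3) = 1/5.

1/5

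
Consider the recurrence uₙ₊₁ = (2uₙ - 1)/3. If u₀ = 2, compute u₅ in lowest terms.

-49/81

u₁ = (2·2 - 1)/3 = 1.
u₂ = (2·1 - 1)/3 = 1/3.
u₃ = (2·(1/3) - 1)/3 = -1/9.
u₄ = (2·(-1/9) - 1)/3 = -11/27.
u₅ = (2·(-11/27) - 1)/3 = -49/81.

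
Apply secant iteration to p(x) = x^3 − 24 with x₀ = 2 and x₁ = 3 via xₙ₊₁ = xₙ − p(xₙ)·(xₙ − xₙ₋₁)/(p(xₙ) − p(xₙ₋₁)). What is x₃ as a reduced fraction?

8882/3081

p(2) = −16, p(3) = 3. x₂ = 3 − 3·(3 − 2)/(3 − (−16)) = 54/19.
p(3) = 3, p(54/19) = −7152/6859. x₃ = (54/19) − (−7152/6859)·((54/19) − 3)/((−7152/6859) − 3) = 8882/3081.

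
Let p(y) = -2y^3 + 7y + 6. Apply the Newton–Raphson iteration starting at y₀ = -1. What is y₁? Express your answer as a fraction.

-2

p'(y) = -6y^2 + 7.
p(-1) = 1, p'(-1) = 1, so y₁ = (-1) - 1/1 = -2.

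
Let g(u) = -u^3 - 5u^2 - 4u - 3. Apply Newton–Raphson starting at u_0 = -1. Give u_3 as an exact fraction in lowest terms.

g'(u) = -3u^2 - 10u - 4.
g(-1) = -3, g'(-1) = 3, so u_1 = (-1) - (-3)/3 = 0.
g(0) = -3, g'(0) = -4, so u_2 = 0 - (-3)/(-4) = -3/4.
g(-3/4) = -153/64, g'(-3/4) = 29/16, so u_3 = (-3/4) - (-153/64)/(29/16) = 33/58.

33/58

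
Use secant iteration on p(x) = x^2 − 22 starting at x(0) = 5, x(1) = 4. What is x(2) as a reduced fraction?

14/3

p(5) = 3, p(4) = −6. x(2) = 4 − (−6)·(4 − 5)/((−6) − 3) = 14/3.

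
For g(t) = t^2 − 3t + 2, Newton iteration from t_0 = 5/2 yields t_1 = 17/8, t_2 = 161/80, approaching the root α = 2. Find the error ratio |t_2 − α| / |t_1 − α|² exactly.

t_1 − α = 17/8 − 2 = 1/8, so |t_1 − α| = 1/8.
t_2 − α = 161/80 − 2 = 1/80, so |t_2 − α| = 1/80.
|t_1 − α|² = 1/64.
Ratio = (1/80) / (1/64) = 4/5.

4/5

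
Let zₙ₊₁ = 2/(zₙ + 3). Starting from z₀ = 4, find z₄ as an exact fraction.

z₁ = 2/(4 + 3) = 2/7.
z₂ = 2/(2/7 + 3) = 14/23.
z₃ = 2/(14/23 + 3) = 46/83.
z₄ = 2/(46/83 + 3) = 166/295.

166/295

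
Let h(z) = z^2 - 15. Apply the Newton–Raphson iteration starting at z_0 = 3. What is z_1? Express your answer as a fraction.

4

h'(z) = 2z.
h(3) = -6, h'(3) = 6, so z_1 = 3 - (-6)/6 = 4.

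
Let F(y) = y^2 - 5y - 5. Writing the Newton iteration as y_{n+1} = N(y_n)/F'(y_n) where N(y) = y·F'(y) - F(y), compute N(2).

9

F'(y) = 2y - 5.
N(y) = y·F'(y) - F(y) = y·(2y - 5) - (y^2 - 5y - 5) = y^2 + 5.
N(2) = 9.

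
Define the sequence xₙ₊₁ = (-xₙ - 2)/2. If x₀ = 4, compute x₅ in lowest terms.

-13/16

x₁ = (-4 - 2)/2 = -3.
x₂ = (-(-3) - 2)/2 = 1/2.
x₃ = (-(1/2) - 2)/2 = -5/4.
x₄ = (-(-5/4) - 2)/2 = -3/8.
x₅ = (-(-3/8) - 2)/2 = -13/16.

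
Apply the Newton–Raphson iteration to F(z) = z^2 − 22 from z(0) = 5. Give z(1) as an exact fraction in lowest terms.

47/10

F'(z) = 2z.
F(5) = 3, F'(5) = 10, so z(1) = 5 − 3/10 = 47/10.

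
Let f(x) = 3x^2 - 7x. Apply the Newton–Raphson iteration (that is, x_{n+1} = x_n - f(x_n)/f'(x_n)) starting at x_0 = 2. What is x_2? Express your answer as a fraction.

f'(x) = 6x - 7.
f(2) = -2, f'(2) = 5, so x_1 = 2 - (-2)/5 = 12/5.
f(12/5) = 12/25, f'(12/5) = 37/5, so x_2 = (12/5) - (12/25)/(37/5) = 432/185.

432/185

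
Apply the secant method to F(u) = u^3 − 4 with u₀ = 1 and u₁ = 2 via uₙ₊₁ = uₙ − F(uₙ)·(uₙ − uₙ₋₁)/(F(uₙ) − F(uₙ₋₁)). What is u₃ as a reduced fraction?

F(1) = −3, F(2) = 4. u₂ = 2 − 4·(2 − 1)/(4 − (−3)) = 10/7.
F(2) = 4, F(10/7) = −372/343. u₃ = (10/7) − (−372/343)·((10/7) − 2)/((−372/343) − 4) = 169/109.

169/109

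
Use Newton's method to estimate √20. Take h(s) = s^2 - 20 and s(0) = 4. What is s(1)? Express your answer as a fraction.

9/2

h'(s) = 2s.
h(4) = -4, h'(4) = 8, so s(1) = 4 - (-4)/8 = 9/2.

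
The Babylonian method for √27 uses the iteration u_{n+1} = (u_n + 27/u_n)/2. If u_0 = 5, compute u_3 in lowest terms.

3650401/702520

u_1 = (5 + 27/5)/2 = 26/5.
u_2 = (26/5 + 27/(26/5))/2 = 1351/260.
u_3 = (1351/260 + 27/(1351/260))/2 = 3650401/702520.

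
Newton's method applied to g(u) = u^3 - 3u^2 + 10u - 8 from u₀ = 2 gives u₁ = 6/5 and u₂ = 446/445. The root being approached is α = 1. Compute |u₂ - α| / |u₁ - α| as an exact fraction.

1/89

u₁ - α = 6/5 - 1 = 1/5, so |u₁ - α| = 1/5.
u₂ - α = 446/445 - 1 = 1/445, so |u₂ - α| = 1/445.
Ratio = (1/445) / (1/5) = 1/89.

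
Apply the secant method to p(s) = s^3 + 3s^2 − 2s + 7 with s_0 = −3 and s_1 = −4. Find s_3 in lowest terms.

p(−3) = 13, p(−4) = −1. s_2 = (−4) − (−1)·((−4) − (−3))/((−1) − 13) = −55/14.
p(−4) = −1, p(−55/14) = 1443/2744. s_3 = (−55/14) − (1443/2744)·((−55/14) − (−4))/((1443/2744) − (−1)) = −16552/4187.

−16552/4187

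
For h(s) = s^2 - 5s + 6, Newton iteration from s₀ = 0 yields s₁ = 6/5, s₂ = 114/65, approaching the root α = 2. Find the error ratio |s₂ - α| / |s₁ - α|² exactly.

5/13

s₁ - α = 6/5 - 2 = -4/5, so |s₁ - α| = 4/5.
s₂ - α = 114/65 - 2 = -16/65, so |s₂ - α| = 16/65.
|s₁ - α|² = 16/25.
Ratio = (16/65) / (16/25) = 5/13.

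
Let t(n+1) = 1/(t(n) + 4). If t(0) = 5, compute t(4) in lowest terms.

t(1) = 1/(5 + 4) = 1/9.
t(2) = 1/(1/9 + 4) = 9/37.
t(3) = 1/(9/37 + 4) = 37/157.
t(4) = 1/(37/157 + 4) = 157/665.

157/665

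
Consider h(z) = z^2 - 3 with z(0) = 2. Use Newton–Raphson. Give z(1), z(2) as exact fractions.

h'(z) = 2z.
h(2) = 1, h'(2) = 4, so z(1) = 2 - 1/4 = 7/4.
h(7/4) = 1/16, h'(7/4) = 7/2, so z(2) = (7/4) - (1/16)/(7/2) = 97/56.

z(1) = 7/4, z(2) = 97/56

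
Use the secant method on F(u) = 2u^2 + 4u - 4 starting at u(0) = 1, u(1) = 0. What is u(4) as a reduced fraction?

30/41

F(1) = 2, F(0) = -4. u(2) = 0 - (-4)·(0 - 1)/((-4) - 2) = 2/3.
F(0) = -4, F(2/3) = -4/9. u(3) = (2/3) - (-4/9)·((2/3) - 0)/((-4/9) - (-4)) = 3/4.
F(2/3) = -4/9, F(3/4) = 1/8. u(4) = (3/4) - (1/8)·((3/4) - (2/3))/((1/8) - (-4/9)) = 30/41.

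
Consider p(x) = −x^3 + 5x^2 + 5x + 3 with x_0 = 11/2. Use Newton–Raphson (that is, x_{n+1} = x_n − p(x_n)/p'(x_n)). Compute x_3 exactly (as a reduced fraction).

4855224/818935

p'(x) = −3x^2 + 10x + 5.
p(11/2) = 123/8, p'(11/2) = −123/4, so x_1 = (11/2) − (123/8)/(−123/4) = 6.
p(6) = −3, p'(6) = −43, so x_2 = 6 − (−3)/(−43) = 255/43.
p(255/43) = −5004/79507, p'(255/43) = −76180/1849, so x_3 = (255/43) − (−5004/79507)/(−76180/1849) = 4855224/818935.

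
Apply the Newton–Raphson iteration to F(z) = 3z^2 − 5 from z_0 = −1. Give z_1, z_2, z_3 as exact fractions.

z_1 = −4/3, z_2 = −31/24, z_3 = −1921/1488

F'(z) = 6z.
F(−1) = −2, F'(−1) = −6, so z_1 = (−1) − (−2)/(−6) = −4/3.
F(−4/3) = 1/3, F'(−4/3) = −8, so z_2 = (−4/3) − (1/3)/(−8) = −31/24.
F(−31/24) = 1/192, F'(−31/24) = −31/4, so z_3 = (−31/24) − (1/192)/(−31/4) = −1921/1488.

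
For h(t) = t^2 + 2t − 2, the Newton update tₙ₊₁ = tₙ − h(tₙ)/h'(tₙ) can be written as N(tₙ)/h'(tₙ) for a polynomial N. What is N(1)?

3

h'(t) = 2t + 2.
N(t) = t·h'(t) − h(t) = t·(2t + 2) − (t^2 + 2t − 2) = t^2 + 2.
N(1) = 3.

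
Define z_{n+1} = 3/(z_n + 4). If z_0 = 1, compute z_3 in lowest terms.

z_1 = 3/(1 + 4) = 3/5.
z_2 = 3/(3/5 + 4) = 15/23.
z_3 = 3/(15/23 + 4) = 69/107.

69/107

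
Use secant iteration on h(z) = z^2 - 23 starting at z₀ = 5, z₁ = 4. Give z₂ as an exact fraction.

h(5) = 2, h(4) = -7. z₂ = 4 - (-7)·(4 - 5)/((-7) - 2) = 43/9.

43/9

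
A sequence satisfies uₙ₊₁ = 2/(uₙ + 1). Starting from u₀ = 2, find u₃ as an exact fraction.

u₁ = 2/(2 + 1) = 2/3.
u₂ = 2/(2/3 + 1) = 6/5.
u₃ = 2/(6/5 + 1) = 10/11.

10/11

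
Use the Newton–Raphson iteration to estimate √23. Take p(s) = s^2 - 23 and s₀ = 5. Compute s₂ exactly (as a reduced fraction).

p'(s) = 2s.
p(5) = 2, p'(5) = 10, so s₁ = 5 - 2/10 = 24/5.
p(24/5) = 1/25, p'(24/5) = 48/5, so s₂ = (24/5) - (1/25)/(48/5) = 1151/240.

1151/240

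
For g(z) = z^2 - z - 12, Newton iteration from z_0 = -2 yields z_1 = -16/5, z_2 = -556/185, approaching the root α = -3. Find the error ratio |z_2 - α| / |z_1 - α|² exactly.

5/37

z_1 - α = -16/5 - (-3) = -16/5 + 3 = -1/5, so |z_1 - α| = 1/5.
z_2 - α = -556/185 - (-3) = -556/185 + 3 = -1/185, so |z_2 - α| = 1/185.
|z_1 - α|² = 1/25.
Ratio = (1/185) / (1/25) = 5/37.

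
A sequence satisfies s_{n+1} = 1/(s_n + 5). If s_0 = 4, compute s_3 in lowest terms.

46/239

s_1 = 1/(4 + 5) = 1/9.
s_2 = 1/(1/9 + 5) = 9/46.
s_3 = 1/(9/46 + 5) = 46/239.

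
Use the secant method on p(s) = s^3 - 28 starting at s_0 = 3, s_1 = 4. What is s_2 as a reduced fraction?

p(3) = -1, p(4) = 36. s_2 = 4 - 36·(4 - 3)/(36 - (-1)) = 112/37.

112/37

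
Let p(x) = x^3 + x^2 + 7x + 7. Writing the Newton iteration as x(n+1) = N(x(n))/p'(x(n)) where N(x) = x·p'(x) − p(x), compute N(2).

p'(x) = 3x^2 + 2x + 7.
N(x) = x·p'(x) − p(x) = x·(3x^2 + 2x + 7) − (x^3 + x^2 + 7x + 7) = 2x^3 + x^2 − 7.
N(2) = 13.

13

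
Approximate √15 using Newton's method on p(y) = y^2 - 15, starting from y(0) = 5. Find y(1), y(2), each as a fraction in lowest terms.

p'(y) = 2y.
p(5) = 10, p'(5) = 10, so y(1) = 5 - 10/10 = 4.
p(4) = 1, p'(4) = 8, so y(2) = 4 - 1/8 = 31/8.

y(1) = 4, y(2) = 31/8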